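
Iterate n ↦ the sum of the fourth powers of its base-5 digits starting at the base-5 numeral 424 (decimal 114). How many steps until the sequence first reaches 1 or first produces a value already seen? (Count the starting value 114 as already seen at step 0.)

114 = (4,2,4)_5 → 4⁴ + 2⁴ + 4⁴ = 528
528 = (4,1,0,3)_5 → 4⁴ + 1⁴ + 0⁴ + 3⁴ = 338
338 = (2,3,2,3)_5 → 2⁴ + 3⁴ + 2⁴ + 3⁴ = 194
194 = (1,2,3,4)_5 → 1⁴ + 2⁴ + 3⁴ + 4⁴ = 354
354 = (2,4,0,4)_5 → 2⁴ + 4⁴ + 0⁴ + 4⁴ = 528  — 528 repeats.
That took 5 steps.

5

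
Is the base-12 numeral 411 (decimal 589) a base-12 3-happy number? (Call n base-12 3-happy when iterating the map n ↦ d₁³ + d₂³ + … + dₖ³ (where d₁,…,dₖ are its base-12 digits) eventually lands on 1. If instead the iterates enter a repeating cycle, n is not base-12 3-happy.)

589 = (4,1,1)_12 → 4³ + 1³ + 1³ = 66
66 = (5,6)_12 → 5³ + 6³ = 341
341 = (2,4,5)_12 → 2³ + 4³ + 5³ = 197
197 = (1,4,5)_12 → 1³ + 4³ + 5³ = 190
190 = (1,3,10)_12 → 1³ + 3³ + 10³ = 1028
1028 = (7,1,8)_12 → 7³ + 1³ + 8³ = 856
856 = (5,11,4)_12 → 5³ + 11³ + 4³ = 1520
1520 = (10,6,8)_12 → 10³ + 6³ + 8³ = 1728
1728 = (1,0,0,0)_12 → 1³ + 0³ + 0³ + 0³ = 1  — reached 1.

base-12 3-happy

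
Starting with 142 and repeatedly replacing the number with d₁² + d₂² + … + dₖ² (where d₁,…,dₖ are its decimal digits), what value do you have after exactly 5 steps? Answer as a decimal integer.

85

142 → 21
21 → 5
5 → 25
25 → 29
29 → 85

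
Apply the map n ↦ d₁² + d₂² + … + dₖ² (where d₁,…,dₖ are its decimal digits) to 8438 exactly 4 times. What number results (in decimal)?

8438 → 153
153 → 35
35 → 34
34 → 25

25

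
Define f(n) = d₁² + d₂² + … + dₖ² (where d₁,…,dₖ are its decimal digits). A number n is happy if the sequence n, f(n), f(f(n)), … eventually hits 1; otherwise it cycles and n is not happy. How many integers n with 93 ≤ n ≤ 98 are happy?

93: 93 → 90 → 81 → 65 → 61 → 37 → 58 → 89 → 145 → 42 → 20 → 4 → 16 → 37  (repeats 37)
94: 94 → 97 → 130 → 10 → 1  (reaches 1)
95: 95 → 106 → 37 → 58 → 89 → 145 → 42 → 20 → 4 → 16 → 37  (repeats 37)
96: 96 → 117 → 51 → 26 → 40 → 16 → 37 → 58 → 89 → 145 → 42 → 20 → 4 → 16  (repeats 16)
97: 97 → 130 → 10 → 1  (reaches 1)
98: 98 → 145 → 42 → 20 → 4 → 16 → 37 → 58 → 89 → 145  (repeats 145)
happy: 94, 97

2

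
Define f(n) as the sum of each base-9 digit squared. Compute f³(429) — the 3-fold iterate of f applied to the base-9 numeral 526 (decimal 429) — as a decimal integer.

89

429 = (5,2,6)_9 → 65
65 = (7,2)_9 → 53
53 = (5,8)_9 → 89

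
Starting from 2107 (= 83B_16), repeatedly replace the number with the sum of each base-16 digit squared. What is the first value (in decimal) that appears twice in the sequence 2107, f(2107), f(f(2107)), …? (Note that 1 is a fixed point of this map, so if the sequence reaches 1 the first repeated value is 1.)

2107 = (8,3,11)_16 → 8² + 3² + 11² = 64 + 9 + 121 = 194
194 = (12,2)_16 → 12² + 2² = 144 + 4 = 148
148 = (9,4)_16 → 9² + 4² = 81 + 16 = 97
97 = (6,1)_16 → 6² + 1² = 36 + 1 = 37
37 = (2,5)_16 → 2² + 5² = 4 + 25 = 29
29 = (1,13)_16 → 1² + 13² = 1 + 169 = 170
170 = (10,10)_16 → 10² + 10² = 100 + 100 = 200
200 = (12,8)_16 → 12² + 8² = 144 + 64 = 208
208 = (13,0)_16 → 13² + 0² = 169 + 0 = 169
169 = (10,9)_16 → 10² + 9² = 100 + 81 = 181
181 = (11,5)_16 → 11² + 5² = 121 + 25 = 146
146 = (9,2)_16 → 9² + 2² = 81 + 4 = 85
85 = (5,5)_16 → 5² + 5² = 25 + 25 = 50
50 = (3,2)_16 → 3² + 2² = 9 + 4 = 13
13 = (13)_16 → 13² = 169  — 169 already appeared earlier.

169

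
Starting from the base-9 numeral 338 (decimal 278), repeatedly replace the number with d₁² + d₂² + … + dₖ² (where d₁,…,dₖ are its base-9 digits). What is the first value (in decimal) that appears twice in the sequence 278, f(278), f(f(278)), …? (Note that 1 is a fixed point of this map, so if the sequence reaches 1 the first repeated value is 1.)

278 = (3,3,8)_9 → 3² + 3² + 8² = 82
82 = (1,0,1)_9 → 1² + 0² + 1² = 2
2 = (2)_9 → 2² = 4
4 = (4)_9 → 4² = 16
16 = (1,7)_9 → 1² + 7² = 50
50 = (5,5)_9 → 5² + 5² = 50  — 50 already appeared earlier.

50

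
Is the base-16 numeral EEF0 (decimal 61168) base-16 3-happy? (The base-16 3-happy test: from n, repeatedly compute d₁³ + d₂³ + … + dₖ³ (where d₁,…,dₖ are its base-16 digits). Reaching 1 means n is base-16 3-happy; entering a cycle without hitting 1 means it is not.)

61168 = (14,14,15,0)_16 → 14³ + 14³ + 15³ + 0³ = 8863
8863 = (2,2,9,15)_16 → 2³ + 2³ + 9³ + 15³ = 4120
4120 = (1,0,1,8)_16 → 1³ + 0³ + 1³ + 8³ = 514
514 = (2,0,2)_16 → 2³ + 0³ + 2³ = 16
16 = (1,0)_16 → 1³ + 0³ = 1  — reached 1.

base-16 3-happy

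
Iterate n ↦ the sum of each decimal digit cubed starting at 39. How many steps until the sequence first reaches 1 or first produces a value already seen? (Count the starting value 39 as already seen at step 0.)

39 → 3³ + 9³ = 756
756 → 7³ + 5³ + 6³ = 684
684 → 6³ + 8³ + 4³ = 792
792 → 7³ + 9³ + 2³ = 1080
1080 → 1³ + 0³ + 8³ + 0³ = 513
513 → 5³ + 1³ + 3³ = 153
153 → 1³ + 5³ + 3³ = 153  — 153 repeats.
That took 7 steps.

7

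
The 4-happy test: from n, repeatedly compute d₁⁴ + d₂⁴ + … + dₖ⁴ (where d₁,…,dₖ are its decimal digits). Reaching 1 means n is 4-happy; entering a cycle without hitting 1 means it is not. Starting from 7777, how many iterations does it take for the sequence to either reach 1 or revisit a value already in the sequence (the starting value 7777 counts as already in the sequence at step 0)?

7777 → 7⁴ + 7⁴ + 7⁴ + 7⁴ = 2401 + 2401 + 2401 + 2401 = 9604
9604 → 9⁴ + 6⁴ + 0⁴ + 4⁴ = 6561 + 1296 + 0 + 256 = 8113
8113 → 8⁴ + 1⁴ + 1⁴ + 3⁴ = 4096 + 1 + 1 + 81 = 4179
4179 → 4⁴ + 1⁴ + 7⁴ + 9⁴ = 256 + 1 + 2401 + 6561 = 9219
9219 → 9⁴ + 2⁴ + 1⁴ + 9⁴ = 6561 + 16 + 1 + 6561 = 13139
13139 → 1⁴ + 3⁴ + 1⁴ + 3⁴ + 9⁴ = 1 + 81 + 1 + 81 + 6561 = 6725
6725 → 6⁴ + 7⁴ + 2⁴ + 5⁴ = 1296 + 2401 + 16 + 625 = 4338
4338 → 4⁴ + 3⁴ + 3⁴ + 8⁴ = 256 + 81 + 81 + 4096 = 4514
4514 → 4⁴ + 5⁴ + 1⁴ + 4⁴ = 256 + 625 + 1 + 256 = 1138
1138 → 1⁴ + 1⁴ + 3⁴ + 8⁴ = 1 + 1 + 81 + 4096 = 4179  — 4179 repeats.
That took 10 steps.

10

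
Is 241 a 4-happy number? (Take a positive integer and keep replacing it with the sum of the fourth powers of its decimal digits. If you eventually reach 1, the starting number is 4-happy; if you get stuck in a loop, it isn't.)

not 4-happy

241 → 273
273 → 2498
2498 → 10929
10929 → 13139
13139 → 6725
6725 → 4338
4338 → 4514
4514 → 1138
1138 → 4179
4179 → 9219
9219 → 13139  — 13139 already seen; the sequence cycles without reaching 1.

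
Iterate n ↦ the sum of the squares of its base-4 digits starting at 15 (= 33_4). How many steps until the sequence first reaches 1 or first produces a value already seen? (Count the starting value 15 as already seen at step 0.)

15 = (3,3)_4 → 3² + 3² = 9 + 9 = 18
18 = (1,0,2)_4 → 1² + 0² + 2² = 1 + 0 + 4 = 5
5 = (1,1)_4 → 1² + 1² = 1 + 1 = 2
2 = (2)_4 → 2² = 4
4 = (1,0)_4 → 1² + 0² = 1 + 0 = 1  — reached 1.
That took 5 steps.

5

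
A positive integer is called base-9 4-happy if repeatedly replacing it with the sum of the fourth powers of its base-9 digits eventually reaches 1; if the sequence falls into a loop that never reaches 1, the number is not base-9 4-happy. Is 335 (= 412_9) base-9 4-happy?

335 = (4,1,2)_9 → 4⁴ + 1⁴ + 2⁴ = 273
273 = (3,3,3)_9 → 3⁴ + 3⁴ + 3⁴ = 243
243 = (3,0,0)_9 → 3⁴ + 0⁴ + 0⁴ = 81
81 = (1,0,0)_9 → 1⁴ + 0⁴ + 0⁴ = 1  — reached 1.

base-9 4-happy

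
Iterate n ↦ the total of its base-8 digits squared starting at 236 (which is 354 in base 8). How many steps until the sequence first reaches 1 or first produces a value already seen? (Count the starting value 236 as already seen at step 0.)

6

236 = (3,5,4)_8 → 3² + 5² + 4² = 50
50 = (6,2)_8 → 6² + 2² = 40
40 = (5,0)_8 → 5² + 0² = 25
25 = (3,1)_8 → 3² + 1² = 10
10 = (1,2)_8 → 1² + 2² = 5
5 = (5)_8 → 5² = 25  — 25 repeats.
That took 6 steps.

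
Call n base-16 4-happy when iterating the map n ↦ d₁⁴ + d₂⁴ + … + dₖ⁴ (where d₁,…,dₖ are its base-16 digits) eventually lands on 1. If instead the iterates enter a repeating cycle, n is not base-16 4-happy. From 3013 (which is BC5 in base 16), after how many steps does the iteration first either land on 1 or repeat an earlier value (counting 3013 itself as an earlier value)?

3013 = (11,12,5)_16 → 36002
36002 = (8,12,10,2)_16 → 34848
34848 = (8,8,2,0)_16 → 8208
8208 = (2,0,1,0)_16 → 17
17 = (1,1)_16 → 2
2 = (2)_16 → 16
16 = (1,0)_16 → 1  — reached 1.
That took 7 steps.

7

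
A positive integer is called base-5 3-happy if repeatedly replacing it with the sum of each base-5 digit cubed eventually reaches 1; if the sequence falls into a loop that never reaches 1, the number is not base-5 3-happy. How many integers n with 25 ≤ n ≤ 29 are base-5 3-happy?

25: 25 → 1  (reaches 1)
26: 26 → 2 → 8 → 28 → 28  (repeats 28)
27: 27 → 9 → 65 → 35 → 9  (repeats 9)
28: 28 → 28  (repeats 28)
29: 29 → 65 → 35 → 9 → 65  (repeats 65)
base-5 3-happy: 25

1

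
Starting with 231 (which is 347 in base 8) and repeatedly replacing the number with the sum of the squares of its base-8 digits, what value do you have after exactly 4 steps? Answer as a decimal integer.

231 = (3,4,7)_8 → 3² + 4² + 7² = 74
74 = (1,1,2)_8 → 1² + 1² + 2² = 6
6 = (6)_8 → 6² = 36
36 = (4,4)_8 → 4² + 4² = 32

32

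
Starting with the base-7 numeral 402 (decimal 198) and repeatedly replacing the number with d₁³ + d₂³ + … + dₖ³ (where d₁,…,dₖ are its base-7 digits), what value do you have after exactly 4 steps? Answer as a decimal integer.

72

198 = (4,0,2)_7 → 4³ + 0³ + 2³ = 72
72 = (1,3,2)_7 → 1³ + 3³ + 2³ = 36
36 = (5,1)_7 → 5³ + 1³ = 126
126 = (2,4,0)_7 → 2³ + 4³ + 0³ = 72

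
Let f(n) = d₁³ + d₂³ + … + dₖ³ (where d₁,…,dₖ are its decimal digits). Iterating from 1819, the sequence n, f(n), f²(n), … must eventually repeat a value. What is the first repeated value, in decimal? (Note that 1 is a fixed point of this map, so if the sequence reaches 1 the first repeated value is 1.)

1

1819 → 1³ + 8³ + 1³ + 9³ = 1 + 512 + 1 + 729 = 1243
1243 → 1³ + 2³ + 4³ + 3³ = 1 + 8 + 64 + 27 = 100
100 → 1³ + 0³ + 0³ = 1 + 0 + 0 = 1  — reached the fixed point 1.
1 → 1, so 1 is the first repeated value.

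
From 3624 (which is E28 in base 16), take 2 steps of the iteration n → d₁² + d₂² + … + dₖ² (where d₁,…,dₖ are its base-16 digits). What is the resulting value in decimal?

3624 = (14,2,8)_16 → 14² + 2² + 8² = 196 + 4 + 64 = 264
264 = (1,0,8)_16 → 1² + 0² + 8² = 1 + 0 + 64 = 65

65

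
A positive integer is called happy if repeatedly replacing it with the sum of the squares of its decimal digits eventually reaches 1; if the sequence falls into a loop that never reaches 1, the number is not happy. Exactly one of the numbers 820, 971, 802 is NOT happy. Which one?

971

820: 820 → 68 → 100 → 1  — reaches 1 (happy)
971: 971 → 131 → 11 → 2 → 4 → 16 → 37 → 58 → 89 → 145 → 42 → 20 → 4  — repeats 4 (not happy)
802: 802 → 68 → 100 → 1  — reaches 1 (happy)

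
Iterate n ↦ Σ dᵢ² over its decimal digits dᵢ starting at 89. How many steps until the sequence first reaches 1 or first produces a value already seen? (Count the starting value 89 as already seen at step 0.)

8

89 → 8² + 9² = 64 + 81 = 145
145 → 1² + 4² + 5² = 1 + 16 + 25 = 42
42 → 4² + 2² = 16 + 4 = 20
20 → 2² + 0² = 4 + 0 = 4
4 → 4² = 16
16 → 1² + 6² = 1 + 36 = 37
37 → 3² + 7² = 9 + 49 = 58
58 → 5² + 8² = 25 + 64 = 89  — 89 repeats.
That took 8 steps.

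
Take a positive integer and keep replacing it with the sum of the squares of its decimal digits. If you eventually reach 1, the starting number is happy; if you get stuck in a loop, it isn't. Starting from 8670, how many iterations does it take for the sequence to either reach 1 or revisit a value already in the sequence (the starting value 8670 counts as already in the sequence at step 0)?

11

8670 → 8² + 6² + 7² + 0² = 149
149 → 1² + 4² + 9² = 98
98 → 9² + 8² = 145
145 → 1² + 4² + 5² = 42
42 → 4² + 2² = 20
20 → 2² + 0² = 4
4 → 4² = 16
16 → 1² + 6² = 37
37 → 3² + 7² = 58
58 → 5² + 8² = 89
89 → 8² + 9² = 145  — 145 repeats.
That took 11 steps.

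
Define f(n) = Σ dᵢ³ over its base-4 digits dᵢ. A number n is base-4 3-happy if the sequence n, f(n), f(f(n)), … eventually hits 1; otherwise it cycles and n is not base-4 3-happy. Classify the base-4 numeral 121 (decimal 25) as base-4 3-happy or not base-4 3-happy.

base-4 3-happy

25 = (1,2,1)_4 → 10
10 = (2,2)_4 → 16
16 = (1,0,0)_4 → 1  — reached 1.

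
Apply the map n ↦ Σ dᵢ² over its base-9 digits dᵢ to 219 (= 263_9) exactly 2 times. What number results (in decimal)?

41

219 = (2,6,3)_9 → 2² + 6² + 3² = 49
49 = (5,4)_9 → 5² + 4² = 41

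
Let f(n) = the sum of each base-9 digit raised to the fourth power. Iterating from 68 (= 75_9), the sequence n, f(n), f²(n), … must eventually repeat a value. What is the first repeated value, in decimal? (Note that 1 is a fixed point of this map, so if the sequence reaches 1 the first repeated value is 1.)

68 = (7,5)_9 → 7⁴ + 5⁴ = 3026
3026 = (4,1,3,2)_9 → 4⁴ + 1⁴ + 3⁴ + 2⁴ = 354
354 = (4,3,3)_9 → 4⁴ + 3⁴ + 3⁴ = 418
418 = (5,1,4)_9 → 5⁴ + 1⁴ + 4⁴ = 882
882 = (1,1,8,0)_9 → 1⁴ + 1⁴ + 8⁴ + 0⁴ = 4098
4098 = (5,5,5,3)_9 → 5⁴ + 5⁴ + 5⁴ + 3⁴ = 1956
1956 = (2,6,1,3)_9 → 2⁴ + 6⁴ + 1⁴ + 3⁴ = 1394
1394 = (1,8,1,8)_9 → 1⁴ + 8⁴ + 1⁴ + 8⁴ = 8194
8194 = (1,2,2,1,4)_9 → 1⁴ + 2⁴ + 2⁴ + 1⁴ + 4⁴ = 290
290 = (3,5,2)_9 → 3⁴ + 5⁴ + 2⁴ = 722
722 = (8,8,2)_9 → 8⁴ + 8⁴ + 2⁴ = 8208
8208 = (1,2,2,3,0)_9 → 1⁴ + 2⁴ + 2⁴ + 3⁴ + 0⁴ = 114
114 = (1,3,6)_9 → 1⁴ + 3⁴ + 6⁴ = 1378
1378 = (1,8,0,1)_9 → 1⁴ + 8⁴ + 0⁴ + 1⁴ = 4098  — 4098 already appeared earlier.

4098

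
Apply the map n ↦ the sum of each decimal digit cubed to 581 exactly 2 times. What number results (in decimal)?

755

581 → 5³ + 8³ + 1³ = 125 + 512 + 1 = 638
638 → 6³ + 3³ + 8³ = 216 + 27 + 512 = 755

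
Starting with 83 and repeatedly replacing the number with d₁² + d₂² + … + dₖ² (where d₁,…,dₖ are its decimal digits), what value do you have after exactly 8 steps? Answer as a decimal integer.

83 → 8² + 3² = 64 + 9 = 73
73 → 7² + 3² = 49 + 9 = 58
58 → 5² + 8² = 25 + 64 = 89
89 → 8² + 9² = 64 + 81 = 145
145 → 1² + 4² + 5² = 1 + 16 + 25 = 42
42 → 4² + 2² = 16 + 4 = 20
20 → 2² + 0² = 4 + 0 = 4
4 → 4² = 16

16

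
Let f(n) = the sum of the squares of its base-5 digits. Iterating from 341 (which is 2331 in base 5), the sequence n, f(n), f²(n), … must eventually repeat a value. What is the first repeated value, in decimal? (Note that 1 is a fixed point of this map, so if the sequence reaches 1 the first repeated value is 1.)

1

341 = (2,3,3,1)_5 → 2² + 3² + 3² + 1² = 4 + 9 + 9 + 1 = 23
23 = (4,3)_5 → 4² + 3² = 16 + 9 = 25
25 = (1,0,0)_5 → 1² + 0² + 0² = 1 + 0 + 0 = 1  — reached the fixed point 1.
1 → 1, so 1 is the first repeated value.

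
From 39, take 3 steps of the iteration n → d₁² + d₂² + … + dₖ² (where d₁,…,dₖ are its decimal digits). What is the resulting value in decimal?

65

39 → 3² + 9² = 9 + 81 = 90
90 → 9² + 0² = 81 + 0 = 81
81 → 8² + 1² = 64 + 1 = 65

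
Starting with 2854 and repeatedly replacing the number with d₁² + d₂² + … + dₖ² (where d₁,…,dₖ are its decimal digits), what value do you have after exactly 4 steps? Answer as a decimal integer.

100

2854 → 109
109 → 82
82 → 68
68 → 100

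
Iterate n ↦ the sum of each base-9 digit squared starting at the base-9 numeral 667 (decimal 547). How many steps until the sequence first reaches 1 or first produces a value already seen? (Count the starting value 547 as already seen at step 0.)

8

547 = (6,6,7)_9 → 6² + 6² + 7² = 121
121 = (1,4,4)_9 → 1² + 4² + 4² = 33
33 = (3,6)_9 → 3² + 6² = 45
45 = (5,0)_9 → 5² + 0² = 25
25 = (2,7)_9 → 2² + 7² = 53
53 = (5,8)_9 → 5² + 8² = 89
89 = (1,0,8)_9 → 1² + 0² + 8² = 65
65 = (7,2)_9 → 7² + 2² = 53  — 53 repeats.
That took 8 steps.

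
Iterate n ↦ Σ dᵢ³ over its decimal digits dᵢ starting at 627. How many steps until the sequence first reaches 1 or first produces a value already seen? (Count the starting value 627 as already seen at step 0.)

7

627 → 6³ + 2³ + 7³ = 567
567 → 5³ + 6³ + 7³ = 684
684 → 6³ + 8³ + 4³ = 792
792 → 7³ + 9³ + 2³ = 1080
1080 → 1³ + 0³ + 8³ + 0³ = 513
513 → 5³ + 1³ + 3³ = 153
153 → 1³ + 5³ + 3³ = 153  — 153 repeats.
That took 7 steps.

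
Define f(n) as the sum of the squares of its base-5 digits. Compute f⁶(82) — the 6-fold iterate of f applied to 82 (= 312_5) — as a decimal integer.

16

82 = (3,1,2)_5 → 3² + 1² + 2² = 9 + 1 + 4 = 14
14 = (2,4)_5 → 2² + 4² = 4 + 16 = 20
20 = (4,0)_5 → 4² + 0² = 16 + 0 = 16
16 = (3,1)_5 → 3² + 1² = 9 + 1 = 10
10 = (2,0)_5 → 2² + 0² = 4 + 0 = 4
4 = (4)_5 → 4² = 16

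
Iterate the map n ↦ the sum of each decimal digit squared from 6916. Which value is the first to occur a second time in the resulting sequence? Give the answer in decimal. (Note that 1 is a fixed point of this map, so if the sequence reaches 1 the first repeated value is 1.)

42

6916 → 6² + 9² + 1² + 6² = 154
154 → 1² + 5² + 4² = 42
42 → 4² + 2² = 20
20 → 2² + 0² = 4
4 → 4² = 16
16 → 1² + 6² = 37
37 → 3² + 7² = 58
58 → 5² + 8² = 89
89 → 8² + 9² = 145
145 → 1² + 4² + 5² = 42  — 42 already appeared earlier.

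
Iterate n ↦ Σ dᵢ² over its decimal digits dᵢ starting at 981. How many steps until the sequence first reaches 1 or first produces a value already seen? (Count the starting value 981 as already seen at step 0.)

15

981 → 9² + 8² + 1² = 146
146 → 1² + 4² + 6² = 53
53 → 5² + 3² = 34
34 → 3² + 4² = 25
25 → 2² + 5² = 29
29 → 2² + 9² = 85
85 → 8² + 5² = 89
89 → 8² + 9² = 145
145 → 1² + 4² + 5² = 42
42 → 4² + 2² = 20
20 → 2² + 0² = 4
4 → 4² = 16
16 → 1² + 6² = 37
37 → 3² + 7² = 58
58 → 5² + 8² = 89  — 89 repeats.
That took 15 steps.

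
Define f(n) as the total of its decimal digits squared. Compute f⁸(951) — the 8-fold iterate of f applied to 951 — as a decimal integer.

42

951 → 9² + 5² + 1² = 107
107 → 1² + 0² + 7² = 50
50 → 5² + 0² = 25
25 → 2² + 5² = 29
29 → 2² + 9² = 85
85 → 8² + 5² = 89
89 → 8² + 9² = 145
145 → 1² + 4² + 5² = 42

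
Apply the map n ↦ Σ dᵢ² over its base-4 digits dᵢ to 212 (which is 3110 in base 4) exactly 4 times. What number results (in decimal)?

8

212 = (3,1,1,0)_4 → 11
11 = (2,3)_4 → 13
13 = (3,1)_4 → 10
10 = (2,2)_4 → 8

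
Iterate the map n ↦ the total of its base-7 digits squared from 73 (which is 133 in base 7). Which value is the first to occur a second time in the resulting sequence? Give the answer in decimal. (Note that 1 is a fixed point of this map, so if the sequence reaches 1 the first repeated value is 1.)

73 = (1,3,3)_7 → 19
19 = (2,5)_7 → 29
29 = (4,1)_7 → 17
17 = (2,3)_7 → 13
13 = (1,6)_7 → 37
37 = (5,2)_7 → 29  — 29 already appeared earlier.

29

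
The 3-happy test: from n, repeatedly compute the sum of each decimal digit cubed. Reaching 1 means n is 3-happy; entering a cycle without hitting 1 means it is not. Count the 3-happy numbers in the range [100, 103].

1

100: 100 → 1  — 3-happy
101: 101 → 2 → 8 → 512 → 134 → 92 → 737 → 713 → 371 → 371  — not 3-happy
102: 102 → 9 → 729 → 1080 → 513 → 153 → 153  — not 3-happy
103: 103 → 28 → 520 → 133 → 55 → 250 → 133  — not 3-happy
3-happy: 100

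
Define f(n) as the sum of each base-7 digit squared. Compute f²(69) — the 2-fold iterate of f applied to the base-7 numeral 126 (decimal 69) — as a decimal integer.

69 = (1,2,6)_7 → 1² + 2² + 6² = 1 + 4 + 36 = 41
41 = (5,6)_7 → 5² + 6² = 25 + 36 = 61

61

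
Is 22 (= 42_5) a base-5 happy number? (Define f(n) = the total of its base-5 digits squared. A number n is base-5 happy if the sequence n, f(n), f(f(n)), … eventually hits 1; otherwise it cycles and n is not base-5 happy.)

22 = (4,2)_5 → 4² + 2² = 16 + 4 = 20
20 = (4,0)_5 → 4² + 0² = 16 + 0 = 16
16 = (3,1)_5 → 3² + 1² = 9 + 1 = 10
10 = (2,0)_5 → 2² + 0² = 4 + 0 = 4
4 = (4)_5 → 4² = 16  — 16 already seen; the sequence cycles without reaching 1.

not base-5 happy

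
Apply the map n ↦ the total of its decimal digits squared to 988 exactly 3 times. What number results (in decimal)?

89

988 → 209
209 → 85
85 → 89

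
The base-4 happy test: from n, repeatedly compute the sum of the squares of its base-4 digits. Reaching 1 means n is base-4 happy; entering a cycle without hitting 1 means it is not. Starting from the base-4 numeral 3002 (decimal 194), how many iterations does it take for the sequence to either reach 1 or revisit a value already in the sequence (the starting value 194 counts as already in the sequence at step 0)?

5

194 = (3,0,0,2)_4 → 13
13 = (3,1)_4 → 10
10 = (2,2)_4 → 8
8 = (2,0)_4 → 4
4 = (1,0)_4 → 1  — reached 1.
That took 5 steps.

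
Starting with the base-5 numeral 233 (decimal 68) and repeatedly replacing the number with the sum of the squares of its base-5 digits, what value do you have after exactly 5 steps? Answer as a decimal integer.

68 = (2,3,3)_5 → 2² + 3² + 3² = 22
22 = (4,2)_5 → 4² + 2² = 20
20 = (4,0)_5 → 4² + 0² = 16
16 = (3,1)_5 → 3² + 1² = 10
10 = (2,0)_5 → 2² + 0² = 4

4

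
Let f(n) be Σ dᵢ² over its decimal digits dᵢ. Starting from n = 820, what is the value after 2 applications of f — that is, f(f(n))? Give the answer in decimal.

820 → 8² + 2² + 0² = 64 + 4 + 0 = 68
68 → 6² + 8² = 36 + 64 = 100

100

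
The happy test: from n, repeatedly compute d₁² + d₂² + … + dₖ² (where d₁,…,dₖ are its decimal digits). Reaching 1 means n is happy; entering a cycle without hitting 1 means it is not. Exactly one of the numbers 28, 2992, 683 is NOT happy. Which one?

2992

28: 28 → 68 → 100 → 1  — reaches 1 (happy)
2992: 2992 → 170 → 50 → 25 → 29 → 85 → 89 → 145 → 42 → 20 → 4 → 16 → 37 → 58 → 89  — repeats 89 (not happy)
683: 683 → 109 → 82 → 68 → 100 → 1  — reaches 1 (happy)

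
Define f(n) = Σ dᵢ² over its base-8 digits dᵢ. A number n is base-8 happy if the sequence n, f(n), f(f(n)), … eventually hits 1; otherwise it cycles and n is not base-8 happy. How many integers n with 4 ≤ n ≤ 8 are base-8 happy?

1

4: 4 → 16 → 4  — not base-8 happy
5: 5 → 25 → 10 → 5  — not base-8 happy
6: 6 → 36 → 32 → 16 → 4 → 16  — not base-8 happy
7: 7 → 49 → 37 → 41 → 26 → 13 → 26  — not base-8 happy
8: 8 → 1  — base-8 happy
base-8 happy: 8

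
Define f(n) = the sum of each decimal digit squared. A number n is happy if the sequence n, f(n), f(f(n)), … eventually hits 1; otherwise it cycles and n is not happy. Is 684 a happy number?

684 → 116
116 → 38
38 → 73
73 → 58
58 → 89
89 → 145
145 → 42
42 → 20
20 → 4
4 → 16
16 → 37
37 → 58  — 58 already seen; the sequence cycles without reaching 1.

not happy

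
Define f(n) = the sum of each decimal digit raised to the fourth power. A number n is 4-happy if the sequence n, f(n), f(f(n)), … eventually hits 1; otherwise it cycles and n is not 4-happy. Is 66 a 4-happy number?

not 4-happy

66 → 2592
2592 → 7218
7218 → 6514
6514 → 2178
2178 → 6514  — 6514 already seen; the sequence cycles without reaching 1.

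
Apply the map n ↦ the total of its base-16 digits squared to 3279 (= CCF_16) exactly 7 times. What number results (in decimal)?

3279 = (12,12,15)_16 → 12² + 12² + 15² = 513
513 = (2,0,1)_16 → 2² + 0² + 1² = 5
5 = (5)_16 → 5² = 25
25 = (1,9)_16 → 1² + 9² = 82
82 = (5,2)_16 → 5² + 2² = 29
29 = (1,13)_16 → 1² + 13² = 170
170 = (10,10)_16 → 10² + 10² = 200

200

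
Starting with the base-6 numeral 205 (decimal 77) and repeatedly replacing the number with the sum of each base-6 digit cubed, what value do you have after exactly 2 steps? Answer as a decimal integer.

92

77 = (2,0,5)_6 → 133
133 = (3,4,1)_6 → 92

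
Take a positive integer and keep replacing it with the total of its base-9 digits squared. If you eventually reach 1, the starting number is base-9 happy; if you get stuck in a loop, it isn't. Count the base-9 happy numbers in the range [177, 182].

1

177: 177 → 41 → 41  — not base-9 happy
178: 178 → 54 → 36 → 16 → 50 → 50  — not base-9 happy
179: 179 → 69 → 85 → 17 → 65 → 53 → 89 → 65  — not base-9 happy
180: 180 → 8 → 64 → 50 → 50  — not base-9 happy
181: 181 → 9 → 1  — base-9 happy
182: 182 → 12 → 10 → 2 → 4 → 16 → 50 → 50  — not base-9 happy
base-9 happy: 181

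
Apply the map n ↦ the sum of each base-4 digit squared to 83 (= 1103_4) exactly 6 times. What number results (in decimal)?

1

83 = (1,1,0,3)_4 → 11
11 = (2,3)_4 → 13
13 = (3,1)_4 → 10
10 = (2,2)_4 → 8
8 = (2,0)_4 → 4
4 = (1,0)_4 → 1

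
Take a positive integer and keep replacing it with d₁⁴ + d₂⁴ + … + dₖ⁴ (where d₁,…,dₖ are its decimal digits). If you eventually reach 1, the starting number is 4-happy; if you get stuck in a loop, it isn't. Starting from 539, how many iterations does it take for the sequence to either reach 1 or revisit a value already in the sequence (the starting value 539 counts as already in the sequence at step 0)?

539 → 5⁴ + 3⁴ + 9⁴ = 7267
7267 → 7⁴ + 2⁴ + 6⁴ + 7⁴ = 6114
6114 → 6⁴ + 1⁴ + 1⁴ + 4⁴ = 1554
1554 → 1⁴ + 5⁴ + 5⁴ + 4⁴ = 1507
1507 → 1⁴ + 5⁴ + 0⁴ + 7⁴ = 3027
3027 → 3⁴ + 0⁴ + 2⁴ + 7⁴ = 2498
2498 → 2⁴ + 4⁴ + 9⁴ + 8⁴ = 10929
10929 → 1⁴ + 0⁴ + 9⁴ + 2⁴ + 9⁴ = 13139
13139 → 1⁴ + 3⁴ + 1⁴ + 3⁴ + 9⁴ = 6725
6725 → 6⁴ + 7⁴ + 2⁴ + 5⁴ = 4338
4338 → 4⁴ + 3⁴ + 3⁴ + 8⁴ = 4514
4514 → 4⁴ + 5⁴ + 1⁴ + 4⁴ = 1138
1138 → 1⁴ + 1⁴ + 3⁴ + 8⁴ = 4179
4179 → 4⁴ + 1⁴ + 7⁴ + 9⁴ = 9219
9219 → 9⁴ + 2⁴ + 1⁴ + 9⁴ = 13139  — 13139 repeats.
That took 15 steps.

15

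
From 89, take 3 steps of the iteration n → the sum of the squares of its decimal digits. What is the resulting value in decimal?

89 → 8² + 9² = 64 + 81 = 145
145 → 1² + 4² + 5² = 1 + 16 + 25 = 42
42 → 4² + 2² = 16 + 4 = 20

20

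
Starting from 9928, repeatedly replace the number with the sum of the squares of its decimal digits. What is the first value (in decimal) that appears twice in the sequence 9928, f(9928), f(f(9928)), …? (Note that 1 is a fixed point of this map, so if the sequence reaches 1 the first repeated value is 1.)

9928 → 9² + 9² + 2² + 8² = 81 + 81 + 4 + 64 = 230
230 → 2² + 3² + 0² = 4 + 9 + 0 = 13
13 → 1² + 3² = 1 + 9 = 10
10 → 1² + 0² = 1 + 0 = 1  — reached the fixed point 1.
1 → 1, so 1 is the first repeated value.

1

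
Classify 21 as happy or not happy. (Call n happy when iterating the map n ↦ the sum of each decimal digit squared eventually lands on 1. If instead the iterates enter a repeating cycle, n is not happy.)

not happy

21 → 2² + 1² = 5
5 → 5² = 25
25 → 2² + 5² = 29
29 → 2² + 9² = 85
85 → 8² + 5² = 89
89 → 8² + 9² = 145
145 → 1² + 4² + 5² = 42
42 → 4² + 2² = 20
20 → 2² + 0² = 4
4 → 4² = 16
16 → 1² + 6² = 37
37 → 3² + 7² = 58
58 → 5² + 8² = 89  — 89 already seen; the sequence cycles without reaching 1.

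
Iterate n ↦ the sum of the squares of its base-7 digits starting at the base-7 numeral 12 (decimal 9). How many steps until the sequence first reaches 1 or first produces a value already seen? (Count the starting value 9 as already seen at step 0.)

3

9 = (1,2)_7 → 1² + 2² = 5
5 = (5)_7 → 5² = 25
25 = (3,4)_7 → 3² + 4² = 25  — 25 repeats.
That took 3 steps.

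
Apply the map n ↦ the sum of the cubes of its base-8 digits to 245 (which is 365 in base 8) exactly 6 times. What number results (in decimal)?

8

245 = (3,6,5)_8 → 3³ + 6³ + 5³ = 368
368 = (5,6,0)_8 → 5³ + 6³ + 0³ = 341
341 = (5,2,5)_8 → 5³ + 2³ + 5³ = 258
258 = (4,0,2)_8 → 4³ + 0³ + 2³ = 72
72 = (1,1,0)_8 → 1³ + 1³ + 0³ = 2
2 = (2)_8 → 2³ = 8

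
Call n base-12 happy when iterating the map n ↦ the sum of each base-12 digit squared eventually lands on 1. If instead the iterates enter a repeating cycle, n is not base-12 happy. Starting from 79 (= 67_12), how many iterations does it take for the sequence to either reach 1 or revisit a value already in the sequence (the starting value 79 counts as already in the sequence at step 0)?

79 = (6,7)_12 → 6² + 7² = 85
85 = (7,1)_12 → 7² + 1² = 50
50 = (4,2)_12 → 4² + 2² = 20
20 = (1,8)_12 → 1² + 8² = 65
65 = (5,5)_12 → 5² + 5² = 50  — 50 repeats.
That took 5 steps.

5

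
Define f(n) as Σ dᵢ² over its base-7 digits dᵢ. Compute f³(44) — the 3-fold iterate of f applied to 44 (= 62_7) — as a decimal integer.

44 = (6,2)_7 → 6² + 2² = 36 + 4 = 40
40 = (5,5)_7 → 5² + 5² = 25 + 25 = 50
50 = (1,0,1)_7 → 1² + 0² + 1² = 1 + 0 + 1 = 2

2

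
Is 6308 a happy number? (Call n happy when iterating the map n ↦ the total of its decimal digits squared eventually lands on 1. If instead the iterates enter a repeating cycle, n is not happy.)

happy

6308 → 6² + 3² + 0² + 8² = 109
109 → 1² + 0² + 9² = 82
82 → 8² + 2² = 68
68 → 6² + 8² = 100
100 → 1² + 0² + 0² = 1  — reached 1.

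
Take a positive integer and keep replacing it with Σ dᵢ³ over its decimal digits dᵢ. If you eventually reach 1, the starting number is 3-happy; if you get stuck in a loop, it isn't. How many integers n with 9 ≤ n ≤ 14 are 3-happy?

9: 9 → 729 → 1080 → 513 → 153 → 153  — not 3-happy
10: 10 → 1  — 3-happy
11: 11 → 2 → 8 → 512 → 134 → 92 → 737 → 713 → 371 → 371  — not 3-happy
12: 12 → 9 → 729 → 1080 → 513 → 153 → 153  — not 3-happy
13: 13 → 28 → 520 → 133 → 55 → 250 → 133  — not 3-happy
14: 14 → 65 → 341 → 92 → 737 → 713 → 371 → 371  — not 3-happy
3-happy: 10

1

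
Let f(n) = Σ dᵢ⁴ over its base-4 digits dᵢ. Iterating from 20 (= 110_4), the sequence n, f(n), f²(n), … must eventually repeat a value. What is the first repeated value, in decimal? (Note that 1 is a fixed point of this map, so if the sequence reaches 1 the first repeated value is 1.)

20 = (1,1,0)_4 → 1⁴ + 1⁴ + 0⁴ = 2
2 = (2)_4 → 2⁴ = 16
16 = (1,0,0)_4 → 1⁴ + 0⁴ + 0⁴ = 1  — reached the fixed point 1.
1 → 1, so 1 is the first repeated value.

1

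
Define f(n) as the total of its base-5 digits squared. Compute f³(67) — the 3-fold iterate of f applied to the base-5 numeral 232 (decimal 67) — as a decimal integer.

13

67 = (2,3,2)_5 → 17
17 = (3,2)_5 → 13
13 = (2,3)_5 → 13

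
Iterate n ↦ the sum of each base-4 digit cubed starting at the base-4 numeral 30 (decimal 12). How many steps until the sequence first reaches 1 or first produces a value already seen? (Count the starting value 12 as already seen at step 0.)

12 = (3,0)_4 → 3³ + 0³ = 27
27 = (1,2,3)_4 → 1³ + 2³ + 3³ = 36
36 = (2,1,0)_4 → 2³ + 1³ + 0³ = 9
9 = (2,1)_4 → 2³ + 1³ = 9  — 9 repeats.
That took 4 steps.

4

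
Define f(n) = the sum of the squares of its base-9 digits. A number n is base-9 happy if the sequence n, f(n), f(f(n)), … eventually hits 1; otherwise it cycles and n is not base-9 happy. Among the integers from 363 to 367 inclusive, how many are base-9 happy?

1

363: 363 → 41 → 41  — not base-9 happy
364: 364 → 48 → 34 → 58 → 52 → 74 → 68 → 74  — not base-9 happy
365: 365 → 57 → 45 → 25 → 53 → 89 → 65 → 53  — not base-9 happy
366: 366 → 68 → 74 → 68  — not base-9 happy
367: 367 → 81 → 1  — base-9 happy
base-9 happy: 367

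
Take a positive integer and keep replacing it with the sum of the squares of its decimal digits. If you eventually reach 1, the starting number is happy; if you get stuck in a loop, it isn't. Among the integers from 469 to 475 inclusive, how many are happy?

469: 469 → 133 → 19 → 82 → 68 → 100 → 1  (reaches 1)
470: 470 → 65 → 61 → 37 → 58 → 89 → 145 → 42 → 20 → 4 → 16 → 37  (repeats 37)
471: 471 → 66 → 72 → 53 → 34 → 25 → 29 → 85 → 89 → 145 → 42 → 20 → 4 → 16 → 37 → 58 → 89  (repeats 89)
472: 472 → 69 → 117 → 51 → 26 → 40 → 16 → 37 → 58 → 89 → 145 → 42 → 20 → 4 → 16  (repeats 16)
473: 473 → 74 → 65 → 61 → 37 → 58 → 89 → 145 → 42 → 20 → 4 → 16 → 37  (repeats 37)
474: 474 → 81 → 65 → 61 → 37 → 58 → 89 → 145 → 42 → 20 → 4 → 16 → 37  (repeats 37)
475: 475 → 90 → 81 → 65 → 61 → 37 → 58 → 89 → 145 → 42 → 20 → 4 → 16 → 37  (repeats 37)
happy: 469

1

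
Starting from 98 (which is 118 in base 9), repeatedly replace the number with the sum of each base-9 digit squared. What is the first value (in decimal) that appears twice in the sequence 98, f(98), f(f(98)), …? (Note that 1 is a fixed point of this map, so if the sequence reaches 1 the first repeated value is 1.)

74

98 = (1,1,8)_9 → 1² + 1² + 8² = 1 + 1 + 64 = 66
66 = (7,3)_9 → 7² + 3² = 49 + 9 = 58
58 = (6,4)_9 → 6² + 4² = 36 + 16 = 52
52 = (5,7)_9 → 5² + 7² = 25 + 49 = 74
74 = (8,2)_9 → 8² + 2² = 64 + 4 = 68
68 = (7,5)_9 → 7² + 5² = 49 + 25 = 74  — 74 already appeared earlier.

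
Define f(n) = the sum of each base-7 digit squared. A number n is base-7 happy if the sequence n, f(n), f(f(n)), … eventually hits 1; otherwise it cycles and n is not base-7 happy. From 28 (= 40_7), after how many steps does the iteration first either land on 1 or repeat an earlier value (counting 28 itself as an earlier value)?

28 = (4,0)_7 → 4² + 0² = 16
16 = (2,2)_7 → 2² + 2² = 8
8 = (1,1)_7 → 1² + 1² = 2
2 = (2)_7 → 2² = 4
4 = (4)_7 → 4² = 16  — 16 repeats.
That took 5 steps.

5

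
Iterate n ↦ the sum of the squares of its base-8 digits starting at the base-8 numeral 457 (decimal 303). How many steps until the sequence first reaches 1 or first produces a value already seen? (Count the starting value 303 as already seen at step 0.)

7

303 = (4,5,7)_8 → 4² + 5² + 7² = 16 + 25 + 49 = 90
90 = (1,3,2)_8 → 1² + 3² + 2² = 1 + 9 + 4 = 14
14 = (1,6)_8 → 1² + 6² = 1 + 36 = 37
37 = (4,5)_8 → 4² + 5² = 16 + 25 = 41
41 = (5,1)_8 → 5² + 1² = 25 + 1 = 26
26 = (3,2)_8 → 3² + 2² = 9 + 4 = 13
13 = (1,5)_8 → 1² + 5² = 1 + 25 = 26  — 26 repeats.
That took 7 steps.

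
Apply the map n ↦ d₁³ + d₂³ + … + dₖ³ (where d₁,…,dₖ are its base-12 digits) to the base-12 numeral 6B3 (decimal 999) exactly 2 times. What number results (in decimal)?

999 = (6,11,3)_12 → 6³ + 11³ + 3³ = 1574
1574 = (10,11,2)_12 → 10³ + 11³ + 2³ = 2339

2339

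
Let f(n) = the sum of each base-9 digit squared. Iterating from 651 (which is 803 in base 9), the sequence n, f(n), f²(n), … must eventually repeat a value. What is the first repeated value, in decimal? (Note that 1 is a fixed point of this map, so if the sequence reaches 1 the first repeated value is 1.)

65

651 = (8,0,3)_9 → 73
73 = (8,1)_9 → 65
65 = (7,2)_9 → 53
53 = (5,8)_9 → 89
89 = (1,0,8)_9 → 65  — 65 already appeared earlier.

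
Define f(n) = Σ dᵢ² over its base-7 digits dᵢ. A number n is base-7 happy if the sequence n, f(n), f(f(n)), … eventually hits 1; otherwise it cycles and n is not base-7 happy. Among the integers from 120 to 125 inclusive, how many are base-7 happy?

120: 120 → 14 → 4 → 16 → 8 → 2 → 4  (repeats 4)
121: 121 → 17 → 13 → 37 → 29 → 17  (repeats 17)
122: 122 → 22 → 10 → 10  (repeats 10)
123: 123 → 29 → 17 → 13 → 37 → 29  (repeats 29)
124: 124 → 38 → 34 → 52 → 10 → 10  (repeats 10)
125: 125 → 49 → 1  (reaches 1)
base-7 happy: 125

1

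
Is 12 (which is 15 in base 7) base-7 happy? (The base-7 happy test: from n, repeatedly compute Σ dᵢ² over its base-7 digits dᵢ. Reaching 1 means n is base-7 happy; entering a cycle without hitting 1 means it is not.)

12 = (1,5)_7 → 26
26 = (3,5)_7 → 34
34 = (4,6)_7 → 52
52 = (1,0,3)_7 → 10
10 = (1,3)_7 → 10  — 10 already seen; the sequence cycles without reaching 1.

not base-7 happy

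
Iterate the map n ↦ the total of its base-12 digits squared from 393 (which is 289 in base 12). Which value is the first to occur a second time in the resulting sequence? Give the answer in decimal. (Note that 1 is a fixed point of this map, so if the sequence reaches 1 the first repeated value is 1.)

393 = (2,8,9)_12 → 149
149 = (1,0,5)_12 → 26
26 = (2,2)_12 → 8
8 = (8)_12 → 64
64 = (5,4)_12 → 41
41 = (3,5)_12 → 34
34 = (2,10)_12 → 104
104 = (8,8)_12 → 128
128 = (10,8)_12 → 164
164 = (1,1,8)_12 → 66
66 = (5,6)_12 → 61
61 = (5,1)_12 → 26  — 26 already appeared earlier.

26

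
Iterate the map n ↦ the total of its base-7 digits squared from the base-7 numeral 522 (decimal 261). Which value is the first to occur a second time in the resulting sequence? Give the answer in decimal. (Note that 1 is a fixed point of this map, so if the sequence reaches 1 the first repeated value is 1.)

45

261 = (5,2,2)_7 → 5² + 2² + 2² = 25 + 4 + 4 = 33
33 = (4,5)_7 → 4² + 5² = 16 + 25 = 41
41 = (5,6)_7 → 5² + 6² = 25 + 36 = 61
61 = (1,1,5)_7 → 1² + 1² + 5² = 1 + 1 + 25 = 27
27 = (3,6)_7 → 3² + 6² = 9 + 36 = 45
45 = (6,3)_7 → 6² + 3² = 36 + 9 = 45  — 45 already appeared earlier.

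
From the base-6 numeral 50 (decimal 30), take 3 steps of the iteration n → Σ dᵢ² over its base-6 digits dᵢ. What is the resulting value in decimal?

30 = (5,0)_6 → 5² + 0² = 25 + 0 = 25
25 = (4,1)_6 → 4² + 1² = 16 + 1 = 17
17 = (2,5)_6 → 2² + 5² = 4 + 25 = 29

29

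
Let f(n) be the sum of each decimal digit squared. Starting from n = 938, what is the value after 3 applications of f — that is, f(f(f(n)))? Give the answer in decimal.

938 → 9² + 3² + 8² = 154
154 → 1² + 5² + 4² = 42
42 → 4² + 2² = 20

20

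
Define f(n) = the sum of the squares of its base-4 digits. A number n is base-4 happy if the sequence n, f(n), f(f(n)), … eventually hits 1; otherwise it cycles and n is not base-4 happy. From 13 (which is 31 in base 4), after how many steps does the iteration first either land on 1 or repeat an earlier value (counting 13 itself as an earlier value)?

13 = (3,1)_4 → 3² + 1² = 10
10 = (2,2)_4 → 2² + 2² = 8
8 = (2,0)_4 → 2² + 0² = 4
4 = (1,0)_4 → 1² + 0² = 1  — reached 1.
That took 4 steps.

4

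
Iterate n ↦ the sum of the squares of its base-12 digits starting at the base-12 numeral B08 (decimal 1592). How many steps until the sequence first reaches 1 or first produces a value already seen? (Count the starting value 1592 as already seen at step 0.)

4

1592 = (11,0,8)_12 → 11² + 0² + 8² = 185
185 = (1,3,5)_12 → 1² + 3² + 5² = 35
35 = (2,11)_12 → 2² + 11² = 125
125 = (10,5)_12 → 10² + 5² = 125  — 125 repeats.
That took 4 steps.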